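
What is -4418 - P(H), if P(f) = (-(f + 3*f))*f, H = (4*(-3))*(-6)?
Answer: 16318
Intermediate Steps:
H = 72 (H = -12*(-6) = 72)
P(f) = -4*f² (P(f) = (-4*f)*f = -4*f²)
-4418 - P(H) = -4418 - (-4)*72² = -4418 - (-4)*5184 = -4418 - 1*(-20736) = -4418 + 20736 = 16318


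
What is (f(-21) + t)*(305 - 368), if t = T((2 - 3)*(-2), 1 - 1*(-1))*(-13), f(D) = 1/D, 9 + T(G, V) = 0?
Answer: -7368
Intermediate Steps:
T(G, V) = -9 (T(G, V) = -9 + 0 = -9)
t = 117 (t = -9*(-13) = 117)
(f(-21) + t)*(305 - 368) = (1/(-21) + 117)*(305 - 368) = (-1/21 + 117)*(-63) = (2456/21)*(-63) = -7368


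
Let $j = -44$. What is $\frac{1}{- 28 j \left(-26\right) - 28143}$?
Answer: $- \frac{1}{60175} \approx -1.6618 \cdot 10^{-5}$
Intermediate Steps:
$\frac{1}{- 28 j \left(-26\right) - 28143} = \frac{1}{\left(-28\right) \left(-44\right) \left(-26\right) - 28143} = \frac{1}{1232 \left(-26\right) - 28143} = \frac{1}{-32032 - 28143} = \frac{1}{-60175} = - \frac{1}{60175}$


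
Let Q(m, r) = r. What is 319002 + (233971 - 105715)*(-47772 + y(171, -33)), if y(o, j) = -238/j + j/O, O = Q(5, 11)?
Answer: -67388050402/11 ≈ -6.1262e+9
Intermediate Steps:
O = 11
y(o, j) = -238/j + j/11
319002 + (233971 - 105715)*(-47772 + y(171, -33)) = 319002 + (233971 - 105715)*(-47772 + (-238/(-33) + (1/11)*(-33))) = 319002 + 128256*(-47772 + (-238*(-1/33) - 3)) = 319002 + 128256*(-47772 + (238/33 - 3)) = 319002 + 128256*(-47772 + 139/33) = 319002 + 128256*(-1576337/33) = 319002 - 67391559424/11 = -67388050402/11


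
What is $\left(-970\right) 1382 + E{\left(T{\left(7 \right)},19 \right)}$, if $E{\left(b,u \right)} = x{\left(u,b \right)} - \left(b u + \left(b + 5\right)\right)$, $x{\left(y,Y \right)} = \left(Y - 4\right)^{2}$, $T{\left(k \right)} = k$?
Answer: $-1340676$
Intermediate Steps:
$x{\left(y,Y \right)} = \left(-4 + Y\right)^{2}$
$E{\left(b,u \right)} = -5 + \left(-4 + b\right)^{2} - b - b u$ ($E{\left(b,u \right)} = \left(-4 + b\right)^{2} - \left(b u + \left(b + 5\right)\right) = \left(-4 + b\right)^{2} - \left(b u + \left(5 + b\right)\right) = \left(-4 + b\right)^{2} - \left(5 + b + b u\right) = -5 + \left(-4 + b\right)^{2} - b - b u$)
$\left(-970\right) 1382 + E{\left(T{\left(7 \right)},19 \right)} = \left(-970\right) 1382 - \left(12 + 133 - \left(-4 + 7\right)^{2}\right) = -1340540 - \left(145 - 9\right) = -1340540 - 136 = -1340676$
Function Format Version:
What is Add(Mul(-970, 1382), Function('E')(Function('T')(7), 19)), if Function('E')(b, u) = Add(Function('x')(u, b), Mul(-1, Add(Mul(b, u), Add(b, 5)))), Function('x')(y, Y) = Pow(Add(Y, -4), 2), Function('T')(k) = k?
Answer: -1340676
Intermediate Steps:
Function('x')(y, Y) = Pow(Add(-4, Y), 2)
Function('E')(b, u) = Add(-5, Pow(Add(-4, b), 2), Mul(-1, b), Mul(-1, b, u)) (Function('E')(b, u) = Add(Pow(Add(-4, b), 2), Mul(-1, Add(Mul(b, u), Add(b, 5)))) = Add(Pow(Add(-4, b), 2), Mul(-1, Add(Mul(b, u), Add(5, b)))) = Add(Pow(Add(-4, b), 2), Mul(-1, Add(5, b, Mul(b, u)))) = Add(Pow(Add(-4, b), 2), Add(-5, Mul(-1, b), Mul(-1, b, u))) = Add(-5, Pow(Add(-4, b), 2), Mul(-1, b), Mul(-1, b, u)))
Add(Mul(-970, 1382), Function('E')(Function('T')(7), 19)) = Add(Mul(-970, 1382), Add(-5, Pow(Add(-4, 7), 2), Mul(-1, 7), Mul(-1, 7, 19))) = Add(-1340540, Add(-5, Pow(3, 2), -7, -133)) = Add(-1340540, Add(-5, 9, -7, -133)) = Add(-1340540, -136) = -1340676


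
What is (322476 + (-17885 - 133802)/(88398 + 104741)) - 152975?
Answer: 32737101952/193139 ≈ 1.6950e+5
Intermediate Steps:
(322476 + (-17885 - 133802)/(88398 + 104741)) - 152975 = (322476 - 151687/193139) - 152975 = 62282540477/193139 - 152975 = 32737101952/193139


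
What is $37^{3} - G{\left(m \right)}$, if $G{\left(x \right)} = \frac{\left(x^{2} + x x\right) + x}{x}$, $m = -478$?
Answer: $51608$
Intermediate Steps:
$G{\left(x \right)} = \frac{x + 2 x^{2}}{x}$ ($G{\left(x \right)} = \frac{\left(x^{2} + x^{2}\right) + x}{x} = \frac{2 x^{2} + x}{x} = \frac{x + 2 x^{2}}{x}$)
$37^{3} - G{\left(m \right)} = 37^{3} - \left(1 + 2 \left(-478\right)\right) = 50653 - \left(1 - 956\right) = 50653 - -955 = 50653 + 955 = 51608$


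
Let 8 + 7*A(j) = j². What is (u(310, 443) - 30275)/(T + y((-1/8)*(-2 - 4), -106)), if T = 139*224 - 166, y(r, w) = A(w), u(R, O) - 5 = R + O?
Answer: -9839/10858 ≈ -0.90615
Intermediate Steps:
A(j) = -8/7 + j²/7
u(R, O) = 5 + O + R (u(R, O) = 5 + (R + O) = 5 + (O + R) = 5 + O + R)
y(r, w) = -8/7 + w²/7
T = 30970 (T = 31136 - 166 = 30970)
(u(310, 443) - 30275)/(T + y((-1/8)*(-2 - 4), -106)) = ((5 + 443 + 310) - 30275)/(30970 + (-8/7 + (⅐)*(-106)²)) = (758 - 30275)/(30970 + (-8/7 + (⅐)*11236)) = -29517/(30970 + (-8/7 + 11236/7)) = -29517/(30970 + 1604) = -29517/32574 = -29517*1/32574 = -9839/10858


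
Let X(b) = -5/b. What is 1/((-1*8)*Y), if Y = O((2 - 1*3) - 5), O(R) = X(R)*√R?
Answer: I*√6/40 ≈ 0.061237*I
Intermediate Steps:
O(R) = -5/√R (O(R) = (-5/R)*√R = -5/√R)
Y = 5*I*√6/6 (Y = -5/√((2 - 1*3) - 5) = -5/√((2 - 3) - 5) = -5/√(-1 - 5) = -(-5)*I*√6/6 = 5*I*√6/6 ≈ 2.0412*I)
1/((-1*8)*Y) = 1/((-1*8)*(5*I*√6/6)) = 1/(-20*I*√6/3) = I*√6/40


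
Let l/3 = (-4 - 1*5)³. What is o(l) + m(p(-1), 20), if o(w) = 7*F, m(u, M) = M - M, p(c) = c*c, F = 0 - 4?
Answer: -28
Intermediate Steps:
F = -4
p(c) = c²
l = -2187 (l = 3*(-4 - 1*5)³ = 3*(-4 - 5)³ = 3*(-9)³ = 3*(-729) = -2187)
m(u, M) = 0
o(w) = -28 (o(w) = 7*(-4) = -28)
o(l) + m(p(-1), 20) = -28 + 0 = -28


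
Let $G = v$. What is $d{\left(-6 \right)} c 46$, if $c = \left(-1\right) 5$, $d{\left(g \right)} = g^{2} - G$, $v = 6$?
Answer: $-6900$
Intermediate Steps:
$G = 6$
$d{\left(g \right)} = -6 + g^{2}$ ($d{\left(g \right)} = g^{2} - 6 = -6 + g^{2}$)
$c = -5$
$d{\left(-6 \right)} c 46 = \left(-6 + \left(-6\right)^{2}\right) \left(-5\right) 46 = \left(-6 + 36\right) \left(-5\right) 46 = 30 \left(-5\right) 46 = \left(-150\right) 46 = -6900$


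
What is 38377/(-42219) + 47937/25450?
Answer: 1047157553/1074473550 ≈ 0.97458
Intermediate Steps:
38377/(-42219) + 47937/25450 = 38377*(-1/42219) + 47937*(1/25450) = -38377/42219 + 47937/25450 = 1047157553/1074473550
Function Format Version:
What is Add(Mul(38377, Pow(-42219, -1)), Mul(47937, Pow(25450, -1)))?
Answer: Rational(1047157553, 1074473550) ≈ 0.97458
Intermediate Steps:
Add(Mul(38377, Pow(-42219, -1)), Mul(47937, Pow(25450, -1))) = Add(Mul(38377, Rational(-1, 42219)), Mul(47937, Rational(1, 25450))) = Add(Rational(-38377, 42219), Rational(47937, 25450)) = Rational(1047157553, 1074473550)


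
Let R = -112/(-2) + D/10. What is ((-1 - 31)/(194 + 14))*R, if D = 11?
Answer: -571/65 ≈ -8.7846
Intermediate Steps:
R = 571/10 (R = -112/(-2) + 11/10 = -112*(-1/2) + 11*(1/10) = 56 + 11/10 = 571/10 ≈ 57.100)
((-1 - 31)/(194 + 14))*R = ((-1 - 31)/(194 + 14))*(571/10) = -32/208*(571/10) = -32*1/208*(571/10) = -2/13*571/10 = -571/65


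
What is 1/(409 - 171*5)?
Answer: -1/446 ≈ -0.0022422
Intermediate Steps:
1/(409 - 171*5) = 1/(409 - 1*855) = 1/(409 - 855) = 1/(-446) = -1/446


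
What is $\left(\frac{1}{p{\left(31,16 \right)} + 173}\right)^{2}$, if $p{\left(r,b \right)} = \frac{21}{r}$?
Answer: $\frac{961}{28987456} \approx 3.3152 \cdot 10^{-5}$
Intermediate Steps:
$\left(\frac{1}{p{\left(31,16 \right)} + 173}\right)^{2} = \left(\frac{1}{\frac{21}{31} + 173}\right)^{2} = \left(\frac{1}{\frac{5384}{31}}\right)^{2} = \left(\frac{31}{5384}\right)^{2} = \frac{961}{28987456}$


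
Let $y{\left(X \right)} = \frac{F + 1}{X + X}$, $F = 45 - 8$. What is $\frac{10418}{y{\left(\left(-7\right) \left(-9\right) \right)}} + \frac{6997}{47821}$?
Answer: $\frac{31386681157}{908599} \approx 34544.0$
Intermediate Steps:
$F = 37$
$y{\left(X \right)} = \frac{19}{X}$ ($y{\left(X \right)} = \frac{37 + 1}{X + X} = \frac{38}{2 X} = 38 \frac{1}{2 X} = \frac{19}{X}$)
$\frac{10418}{y{\left(\left(-7\right) \left(-9\right) \right)}} + \frac{6997}{47821} = \frac{10418}{19 \frac{1}{\left(-7\right) \left(-9\right)}} + \frac{6997}{47821} = \frac{10418}{19 \cdot \frac{1}{63}} + 6997 \cdot \frac{1}{47821} = \frac{10418}{19 \cdot \frac{1}{63}} + \frac{6997}{47821} = \frac{10418}{\frac{19}{63}} + \frac{6997}{47821} = 10418 \cdot \frac{63}{19} + \frac{6997}{47821} = \frac{656334}{19} + \frac{6997}{47821} = \frac{31386681157}{908599}$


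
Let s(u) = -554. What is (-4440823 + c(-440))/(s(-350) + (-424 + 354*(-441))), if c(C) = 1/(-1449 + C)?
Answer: 699059554/24728899 ≈ 28.269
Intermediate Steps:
(-4440823 + c(-440))/(s(-350) + (-424 + 354*(-441))) = (-4440823 + 1/(-1449 - 440))/(-554 + (-424 + 354*(-441))) = (-4440823 + 1/(-1889))/(-554 + (-424 - 156114)) = (-4440823 - 1/1889)/(-554 - 156538) = -8388714648/1889/(-157092) = -8388714648/1889*(-1/157092) = 699059554/24728899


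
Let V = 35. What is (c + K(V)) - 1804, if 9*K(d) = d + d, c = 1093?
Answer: -6329/9 ≈ -703.22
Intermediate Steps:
K(d) = 2*d/9 (K(d) = (d + d)/9 = (2*d)/9 = 2*d/9)
(c + K(V)) - 1804 = (1093 + (2/9)*35) - 1804 = (1093 + 70/9) - 1804 = 9907/9 - 1804 = -6329/9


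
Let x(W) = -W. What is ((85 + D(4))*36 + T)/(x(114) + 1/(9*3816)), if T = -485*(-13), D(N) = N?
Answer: -326577096/3915215 ≈ -83.412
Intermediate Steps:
T = 6305
((85 + D(4))*36 + T)/(x(114) + 1/(9*3816)) = ((85 + 4)*36 + 6305)/(-1*114 + 1/(9*3816)) = (89*36 + 6305)/(-114 + 1/34344) = (3204 + 6305)/(-114 + 1/34344) = 9509/(-3915215/34344) = 9509*(-34344/3915215) = -326577096/3915215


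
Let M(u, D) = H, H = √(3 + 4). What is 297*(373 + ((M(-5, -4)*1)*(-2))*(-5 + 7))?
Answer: 110781 - 1188*√7 ≈ 1.0764e+5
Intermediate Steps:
H = √7 ≈ 2.6458
M(u, D) = √7
297*(373 + ((M(-5, -4)*1)*(-2))*(-5 + 7)) = 297*(373 + ((√7*1)*(-2))*(-5 + 7)) = 297*(373 + (√7*(-2))*2) = 297*(373 - 2*√7*2) = 297*(373 - 4*√7) = 110781 - 1188*√7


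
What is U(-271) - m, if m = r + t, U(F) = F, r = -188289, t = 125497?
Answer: 62521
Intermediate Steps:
m = -62792 (m = -188289 + 125497 = -62792)
U(-271) - m = -271 - 1*(-62792) = -271 + 62792 = 62521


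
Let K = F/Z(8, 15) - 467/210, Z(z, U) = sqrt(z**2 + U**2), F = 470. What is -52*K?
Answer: -2359786/1785 ≈ -1322.0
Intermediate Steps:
Z(z, U) = sqrt(U**2 + z**2)
K = 90761/3570 (K = 470/(sqrt(15**2 + 8**2)) - 467/210 = 470/(sqrt(225 + 64)) - 467*1/210 = 470/(sqrt(289)) - 467/210 = 470/17 - 467/210 = 90761/3570 ≈ 25.423)
-52*K = -52*90761/3570 = -2359786/1785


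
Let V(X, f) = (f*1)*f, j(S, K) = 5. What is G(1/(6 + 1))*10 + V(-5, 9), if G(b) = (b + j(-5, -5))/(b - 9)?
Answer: 2331/31 ≈ 75.194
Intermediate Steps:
V(X, f) = f² (V(X, f) = f*f = f²)
G(b) = (5 + b)/(-9 + b) (G(b) = (b + 5)/(b - 9) = (5 + b)/(-9 + b))
G(1/(6 + 1))*10 + V(-5, 9) = ((5 + 1/(6 + 1))/(-9 + 1/(6 + 1)))*10 + 9² = ((5 + 1/7)/(-9 + 1/7))*10 + 81 = ((5 + ⅐)/(-9 + ⅐))*10 + 81 = ((36/7)/(-62/7))*10 + 81 = -7/62*36/7*10 + 81 = -18/31*10 + 81 = -180/31 + 81 = 2331/31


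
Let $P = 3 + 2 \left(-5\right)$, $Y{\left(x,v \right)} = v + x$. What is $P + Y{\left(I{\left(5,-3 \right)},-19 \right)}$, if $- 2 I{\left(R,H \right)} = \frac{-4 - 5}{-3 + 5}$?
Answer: $- \frac{95}{4} \approx -23.75$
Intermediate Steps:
$I{\left(R,H \right)} = \frac{9}{4}$ ($I{\left(R,H \right)} = - \frac{\left(-4 - 5\right) \frac{1}{-3 + 5}}{2} = - \frac{\left(-9\right) \frac{1}{2}}{2} = \left(- \frac{1}{2}\right) \left(- \frac{9}{2}\right) = \frac{9}{4}$)
$P = -7$ ($P = 3 - 10 = -7$)
$P + Y{\left(I{\left(5,-3 \right)},-19 \right)} = -7 + \left(-19 + \frac{9}{4}\right) = -7 - \frac{67}{4} = - \frac{95}{4}$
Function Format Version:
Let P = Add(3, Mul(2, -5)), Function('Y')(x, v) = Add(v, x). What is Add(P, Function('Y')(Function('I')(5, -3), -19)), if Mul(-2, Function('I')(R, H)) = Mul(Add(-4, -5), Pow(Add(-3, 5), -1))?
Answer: Rational(-95, 4) ≈ -23.750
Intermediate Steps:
Function('I')(R, H) = Rational(9, 4) (Function('I')(R, H) = Mul(Rational(-1, 2), Mul(Add(-4, -5), Pow(Add(-3, 5), -1))) = Mul(Rational(-1, 2), Mul(-9, Pow(2, -1))) = Mul(Rational(-1, 2), Mul(-9, Rational(1, 2))) = Mul(Rational(-1, 2), Rational(-9, 2)) = Rational(9, 4))
P = -7 (P = Add(3, -10) = -7)
Add(P, Function('Y')(Function('I')(5, -3), -19)) = Add(-7, Add(-19, Rational(9, 4))) = Add(-7, Rational(-67, 4)) = Rational(-95, 4)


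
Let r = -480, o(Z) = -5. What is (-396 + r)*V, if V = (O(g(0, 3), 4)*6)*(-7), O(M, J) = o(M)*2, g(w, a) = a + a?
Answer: -367920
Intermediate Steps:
g(w, a) = 2*a
O(M, J) = -10 (O(M, J) = -5*2 = -10)
V = 420 (V = -10*6*(-7) = -60*(-7) = 420)
(-396 + r)*V = (-396 - 480)*420 = -876*420 = -367920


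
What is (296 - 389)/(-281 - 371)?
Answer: 93/652 ≈ 0.14264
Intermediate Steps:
(296 - 389)/(-281 - 371) = -93/(-652) = -93*(-1/652) = 93/652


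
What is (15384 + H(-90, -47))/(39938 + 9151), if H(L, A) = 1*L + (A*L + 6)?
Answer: 6510/16363 ≈ 0.39785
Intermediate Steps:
H(L, A) = 6 + L + A*L (H(L, A) = L + (6 + A*L) = 6 + L + A*L)
(15384 + H(-90, -47))/(39938 + 9151) = (15384 + (6 - 90 - 47*(-90)))/(39938 + 9151) = (15384 + (6 - 90 + 4230))/49089 = (15384 + 4146)*(1/49089) = 19530*(1/49089) = 6510/16363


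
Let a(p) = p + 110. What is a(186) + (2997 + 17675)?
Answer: 20968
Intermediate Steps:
a(p) = 110 + p
a(186) + (2997 + 17675) = (110 + 186) + (2997 + 17675) = 296 + 20672 = 20968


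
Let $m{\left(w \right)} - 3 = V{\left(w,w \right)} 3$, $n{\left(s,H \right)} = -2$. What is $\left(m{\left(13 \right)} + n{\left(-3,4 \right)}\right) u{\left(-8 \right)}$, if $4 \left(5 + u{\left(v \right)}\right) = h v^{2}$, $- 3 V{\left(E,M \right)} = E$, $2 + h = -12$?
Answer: $2748$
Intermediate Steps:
$h = -14$ ($h = -2 - 12 = -14$)
$V{\left(E,M \right)} = - \frac{E}{3}$
$u{\left(v \right)} = -5 - \frac{7 v^{2}}{2}$ ($u{\left(v \right)} = -5 + \frac{\left(-14\right) v^{2}}{4} = -5 - \frac{7 v^{2}}{2}$)
$m{\left(w \right)} = 3 - w$ ($m{\left(w \right)} = 3 + - \frac{w}{3} \cdot 3 = 3 - w$)
$\left(m{\left(13 \right)} + n{\left(-3,4 \right)}\right) u{\left(-8 \right)} = \left(\left(3 - 13\right) - 2\right) \left(-5 - \frac{7 \left(-8\right)^{2}}{2}\right) = \left(\left(3 - 13\right) - 2\right) \left(-5 - 224\right) = \left(-10 - 2\right) \left(-5 - 224\right) = \left(-12\right) \left(-229\right) = 2748$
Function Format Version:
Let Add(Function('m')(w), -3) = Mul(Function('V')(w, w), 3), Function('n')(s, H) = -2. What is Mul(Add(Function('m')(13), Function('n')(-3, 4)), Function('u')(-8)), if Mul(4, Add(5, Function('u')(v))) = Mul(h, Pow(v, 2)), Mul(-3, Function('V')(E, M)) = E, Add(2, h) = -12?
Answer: 2748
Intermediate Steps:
h = -14 (h = Add(-2, -12) = -14)
Function('V')(E, M) = Mul(Rational(-1, 3), E)
Function('u')(v) = Add(-5, Mul(Rational(-7, 2), Pow(v, 2))) (Function('u')(v) = Add(-5, Mul(Rational(1, 4), Mul(-14, Pow(v, 2)))) = Add(-5, Mul(Rational(-7, 2), Pow(v, 2))))
Function('m')(w) = Add(3, Mul(-1, w)) (Function('m')(w) = Add(3, Mul(Mul(Rational(-1, 3), w), 3)) = Add(3, Mul(-1, w)))
Mul(Add(Function('m')(13), Function('n')(-3, 4)), Function('u')(-8)) = Mul(Add(Add(3, Mul(-1, 13)), -2), Add(-5, Mul(Rational(-7, 2), Pow(-8, 2)))) = Mul(Add(Add(3, -13), -2), Add(-5, Mul(Rational(-7, 2), 64))) = Mul(Add(-10, -2), Add(-5, -224)) = Mul(-12, -229) = 2748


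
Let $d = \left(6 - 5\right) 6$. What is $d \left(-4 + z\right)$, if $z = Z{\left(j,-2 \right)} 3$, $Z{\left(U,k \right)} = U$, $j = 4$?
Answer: $48$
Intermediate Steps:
$d = 6$ ($d = 1 \cdot 6 = 6$)
$z = 12$ ($z = 4 \cdot 3 = 12$)
$d \left(-4 + z\right) = 6 \left(-4 + 12\right) = 6 \cdot 8 = 48$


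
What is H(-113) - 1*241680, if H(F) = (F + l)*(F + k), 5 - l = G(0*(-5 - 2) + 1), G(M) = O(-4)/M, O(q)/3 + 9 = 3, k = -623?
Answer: -175440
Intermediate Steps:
O(q) = -18 (O(q) = -27 + 3*3 = -27 + 9 = -18)
G(M) = -18/M
l = 23 (l = 5 - (-18)/(0*(-5 - 2) + 1) = 5 - (-18)/(0*(-7) + 1) = 5 - (-18)/(0 + 1) = 5 - (-18)/1 = 5 - (-18) = 5 - 1*(-18) = 5 + 18 = 23)
H(F) = (-623 + F)*(23 + F) (H(F) = (F + 23)*(F - 623) = (23 + F)*(-623 + F) = (-623 + F)*(23 + F))
H(-113) - 1*241680 = (-14329 + (-113)² - 600*(-113)) - 1*241680 = (-14329 + 12769 + 67800) - 241680 = 66240 - 241680 = -175440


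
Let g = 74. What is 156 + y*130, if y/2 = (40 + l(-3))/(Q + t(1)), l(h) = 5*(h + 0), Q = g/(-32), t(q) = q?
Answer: -100724/21 ≈ -4796.4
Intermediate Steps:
Q = -37/16 (Q = 74/(-32) = 74*(-1/32) = -37/16 ≈ -2.3125)
l(h) = 5*h
y = -800/21 (y = 2*((40 + 5*(-3))/(-37/16 + 1)) = 2*((40 - 15)/(-21/16)) = 2*(25*(-16/21)) = 2*(-400/21) = -800/21 ≈ -38.095)
156 + y*130 = 156 - 800/21*130 = 156 - 104000/21 = -100724/21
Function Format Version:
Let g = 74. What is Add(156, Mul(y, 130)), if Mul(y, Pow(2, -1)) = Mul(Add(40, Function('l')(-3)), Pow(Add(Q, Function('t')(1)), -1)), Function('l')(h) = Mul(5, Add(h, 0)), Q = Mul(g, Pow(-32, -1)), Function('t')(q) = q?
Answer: Rational(-100724, 21) ≈ -4796.4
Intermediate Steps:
Q = Rational(-37, 16) (Q = Mul(74, Pow(-32, -1)) = Mul(74, Rational(-1, 32)) = Rational(-37, 16) ≈ -2.3125)
Function('l')(h) = Mul(5, h)
y = Rational(-800, 21) (y = Mul(2, Mul(Add(40, Mul(5, -3)), Pow(Add(Rational(-37, 16), 1), -1))) = Mul(2, Mul(Add(40, -15), Pow(Rational(-21, 16), -1))) = Mul(2, Mul(25, Rational(-16, 21))) = Mul(2, Rational(-400, 21)) = Rational(-800, 21) ≈ -38.095)
Add(156, Mul(y, 130)) = Add(156, Mul(Rational(-800, 21), 130)) = Add(156, Rational(-104000, 21)) = Rational(-100724, 21)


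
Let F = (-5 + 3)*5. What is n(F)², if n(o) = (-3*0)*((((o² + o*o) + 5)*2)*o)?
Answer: 0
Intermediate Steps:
F = -10 (F = -2*5 = -10)
n(o) = 0 (n(o) = 0*((((o² + o²) + 5)*2)*o) = 0*(((2*o² + 5)*2)*o) = 0*(((5 + 2*o²)*2)*o) = 0*((10 + 4*o²)*o) = 0*(o*(10 + 4*o²)) = 0)
n(F)² = 0² = 0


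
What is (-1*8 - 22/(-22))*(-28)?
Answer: 196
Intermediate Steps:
(-1*8 - 22/(-22))*(-28) = (-8 - 22*(-1/22))*(-28) = (-8 + 1)*(-28) = -7*(-28) = 196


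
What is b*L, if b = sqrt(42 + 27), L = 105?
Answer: 105*sqrt(69) ≈ 872.20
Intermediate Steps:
b = sqrt(69) ≈ 8.3066
b*L = sqrt(69)*105 = 105*sqrt(69)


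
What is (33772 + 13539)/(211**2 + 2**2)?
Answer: 47311/44525 ≈ 1.0626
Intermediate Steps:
(33772 + 13539)/(211**2 + 2**2) = 47311/(44521 + 4) = 47311/44525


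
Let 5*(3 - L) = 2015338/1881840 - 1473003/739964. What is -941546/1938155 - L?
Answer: -1238016805176143561/337358615641776600 ≈ -3.6697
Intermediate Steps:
L = 2771010775511/870308658600 (L = 3 - (2015338/1881840 - 1473003/739964)/5 = 3 - (2015338*(1/1881840) - 1473003*1/739964)/5 = 3 - (1007669/940920 - 1473003/739964)/5 = 3 - ⅕*(-160084799711/174061731720) = 3 + 160084799711/870308658600 = 2771010775511/870308658600 ≈ 3.1839)
-941546/1938155 - L = -941546/1938155 - 1*2771010775511/870308658600 = -941546*1/1938155 - 2771010775511/870308658600 = -941546/1938155 - 2771010775511/870308658600 = -1238016805176143561/337358615641776600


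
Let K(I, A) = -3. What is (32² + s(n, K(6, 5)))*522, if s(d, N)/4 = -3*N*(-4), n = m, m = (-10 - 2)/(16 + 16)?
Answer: 459360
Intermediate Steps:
m = -3/8 (m = -12/32 = -12*1/32 = -3/8 ≈ -0.37500)
n = -3/8 ≈ -0.37500
s(d, N) = 48*N (s(d, N) = 4*(-3*N*(-4)) = 4*(12*N) = 48*N)
(32² + s(n, K(6, 5)))*522 = (32² + 48*(-3))*522 = (1024 - 144)*522 = 880*522 = 459360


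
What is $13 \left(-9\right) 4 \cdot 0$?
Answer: $0$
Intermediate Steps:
$13 \left(-9\right) 4 \cdot 0 = \left(-117\right) 0 = 0$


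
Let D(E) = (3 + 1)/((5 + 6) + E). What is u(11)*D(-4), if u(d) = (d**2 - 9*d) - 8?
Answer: 8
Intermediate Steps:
u(d) = -8 + d**2 - 9*d
D(E) = 4/(11 + E)
u(11)*D(-4) = (-8 + 11**2 - 9*11)*(4/(11 - 4)) = (-8 + 121 - 99)*(4/7) = 14*(4*(1/7)) = 14*(4/7) = 8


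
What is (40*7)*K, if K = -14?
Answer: -3920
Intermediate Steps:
(40*7)*K = (40*7)*(-14) = 280*(-14) = -3920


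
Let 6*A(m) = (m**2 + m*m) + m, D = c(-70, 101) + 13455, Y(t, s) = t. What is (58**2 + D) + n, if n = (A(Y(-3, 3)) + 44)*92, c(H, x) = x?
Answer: 21198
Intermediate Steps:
D = 13556 (D = 101 + 13455 = 13556)
A(m) = m**2/3 + m/6 (A(m) = ((m**2 + m*m) + m)/6 = ((m**2 + m**2) + m)/6 = (2*m**2 + m)/6 = (m + 2*m**2)/6 = m**2/3 + m/6)
n = 4278 (n = ((1/6)*(-3)*(1 + 2*(-3)) + 44)*92 = ((1/6)*(-3)*(1 - 6) + 44)*92 = ((1/6)*(-3)*(-5) + 44)*92 = (5/2 + 44)*92 = (93/2)*92 = 4278)
(58**2 + D) + n = (58**2 + 13556) + 4278 = (3364 + 13556) + 4278 = 16920 + 4278 = 21198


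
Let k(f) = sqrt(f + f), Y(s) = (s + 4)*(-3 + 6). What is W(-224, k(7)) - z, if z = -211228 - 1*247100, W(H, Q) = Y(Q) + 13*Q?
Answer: 458340 + 16*sqrt(14) ≈ 4.5840e+5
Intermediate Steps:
Y(s) = 12 + 3*s (Y(s) = (4 + s)*3 = 12 + 3*s)
k(f) = sqrt(2)*sqrt(f) (k(f) = sqrt(2*f) = sqrt(2)*sqrt(f))
W(H, Q) = 12 + 16*Q (W(H, Q) = (12 + 3*Q) + 13*Q = 12 + 16*Q)
z = -458328 (z = -211228 - 247100 = -458328)
W(-224, k(7)) - z = (12 + 16*(sqrt(2)*sqrt(7))) - 1*(-458328) = (12 + 16*sqrt(14)) + 458328 = 458340 + 16*sqrt(14)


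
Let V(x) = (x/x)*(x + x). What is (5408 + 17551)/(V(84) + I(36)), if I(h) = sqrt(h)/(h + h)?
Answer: 275508/2017 ≈ 136.59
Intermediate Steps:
I(h) = 1/(2*sqrt(h)) (I(h) = sqrt(h)/((2*h)) = (1/(2*h))*sqrt(h) = 1/(2*sqrt(h)))
V(x) = 2*x (V(x) = 1*(2*x) = 2*x)
(5408 + 17551)/(V(84) + I(36)) = (5408 + 17551)/(2*84 + 1/(2*sqrt(36))) = 22959/(168 + (1/2)*(1/6)) = 22959/(168 + 1/12) = 22959/(2017/12) = 22959*(12/2017) = 275508/2017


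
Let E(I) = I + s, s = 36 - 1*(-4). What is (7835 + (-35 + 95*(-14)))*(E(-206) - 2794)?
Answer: -19151200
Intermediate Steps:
s = 40 (s = 36 + 4 = 40)
E(I) = 40 + I (E(I) = I + 40 = 40 + I)
(7835 + (-35 + 95*(-14)))*(E(-206) - 2794) = (7835 + (-35 + 95*(-14)))*((40 - 206) - 2794) = (7835 + (-35 - 1330))*(-166 - 2794) = (7835 - 1365)*(-2960) = 6470*(-2960) = -19151200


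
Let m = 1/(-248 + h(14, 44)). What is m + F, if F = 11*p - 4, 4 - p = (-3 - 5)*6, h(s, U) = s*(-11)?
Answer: 228335/402 ≈ 568.00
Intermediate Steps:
h(s, U) = -11*s
p = 52 (p = 4 - (-3 - 5)*6 = 4 - (-8)*6 = 4 - 1*(-48) = 4 + 48 = 52)
F = 568 (F = 11*52 - 4 = 572 - 4 = 568)
m = -1/402 (m = 1/(-248 - 11*14) = 1/(-248 - 154) = 1/(-402) = -1/402 ≈ -0.0024876)
m + F = -1/402 + 568 = 228335/402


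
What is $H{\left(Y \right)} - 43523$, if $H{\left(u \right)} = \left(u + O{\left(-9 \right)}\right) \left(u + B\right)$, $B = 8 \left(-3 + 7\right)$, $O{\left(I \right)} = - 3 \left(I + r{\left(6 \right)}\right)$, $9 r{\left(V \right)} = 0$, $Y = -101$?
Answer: $-38417$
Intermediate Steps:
$r{\left(V \right)} = 0$ ($r{\left(V \right)} = \frac{1}{9} \cdot 0 = 0$)
$O{\left(I \right)} = - 3 I$ ($O{\left(I \right)} = - 3 \left(I + 0\right) = - 3 I$)
$B = 32$ ($B = 8 \cdot 4 = 32$)
$H{\left(u \right)} = \left(27 + u\right) \left(32 + u\right)$ ($H{\left(u \right)} = \left(u - -27\right) \left(u + 32\right) = \left(u + 27\right) \left(32 + u\right) = \left(27 + u\right) \left(32 + u\right)$)
$H{\left(Y \right)} - 43523 = \left(864 + \left(-101\right)^{2} + 59 \left(-101\right)\right) - 43523 = \left(864 + 10201 - 5959\right) - 43523 = 5106 - 43523 = -38417$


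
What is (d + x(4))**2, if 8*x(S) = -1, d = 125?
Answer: 998001/64 ≈ 15594.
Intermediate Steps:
x(S) = -1/8 (x(S) = (1/8)*(-1) = -1/8)
(d + x(4))**2 = (125 - 1/8)**2 = (999/8)**2 = 998001/64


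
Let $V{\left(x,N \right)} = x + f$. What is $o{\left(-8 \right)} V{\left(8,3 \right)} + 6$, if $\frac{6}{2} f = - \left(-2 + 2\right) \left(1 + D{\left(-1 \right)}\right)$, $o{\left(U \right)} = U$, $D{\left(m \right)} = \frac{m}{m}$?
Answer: $-58$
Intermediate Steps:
$D{\left(m \right)} = 1$
$f = 0$ ($f = \frac{\left(-1\right) \left(-2 + 2\right) \left(1 + 1\right)}{3} = \frac{\left(-1\right) 0 \cdot 2}{3} = \frac{\left(-1\right) 0}{3} = \frac{1}{3} \cdot 0 = 0$)
$V{\left(x,N \right)} = x$ ($V{\left(x,N \right)} = x + 0 = x$)
$o{\left(-8 \right)} V{\left(8,3 \right)} + 6 = \left(-8\right) 8 + 6 = -64 + 6 = -58$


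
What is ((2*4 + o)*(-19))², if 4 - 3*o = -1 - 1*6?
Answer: 442225/9 ≈ 49136.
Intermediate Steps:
o = 11/3 (o = 4/3 - (-1 - 1*6)/3 = 4/3 - (-1 - 6)/3 = 4/3 - ⅓*(-7) = 4/3 + 7/3 = 11/3 ≈ 3.6667)
((2*4 + o)*(-19))² = ((2*4 + 11/3)*(-19))² = ((8 + 11/3)*(-19))² = ((35/3)*(-19))² = (-665/3)² = 442225/9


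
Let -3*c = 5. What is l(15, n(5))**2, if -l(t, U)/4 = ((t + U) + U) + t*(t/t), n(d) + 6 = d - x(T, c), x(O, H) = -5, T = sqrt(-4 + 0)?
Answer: 23104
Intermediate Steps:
c = -5/3 (c = -1/3*5 = -5/3 ≈ -1.6667)
T = 2*I (T = sqrt(-4) = 2*I ≈ 2.0*I)
n(d) = -1 + d (n(d) = -6 + (d - 1*(-5)) = -6 + (d + 5) = -6 + (5 + d) = -1 + d)
l(t, U) = -8*U - 8*t (l(t, U) = -4*(((t + U) + U) + t*(t/t)) = -4*(((U + t) + U) + t*1) = -4*((t + 2*U) + t) = -4*(2*U + 2*t) = -8*U - 8*t)
l(15, n(5))**2 = (-8*(-1 + 5) - 8*15)**2 = (-8*4 - 120)**2 = (-32 - 120)**2 = (-152)**2 = 23104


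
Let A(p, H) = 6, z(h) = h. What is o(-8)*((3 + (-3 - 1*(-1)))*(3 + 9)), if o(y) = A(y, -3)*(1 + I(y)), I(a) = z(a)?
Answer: -504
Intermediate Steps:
I(a) = a
o(y) = 6 + 6*y (o(y) = 6*(1 + y) = 6 + 6*y)
o(-8)*((3 + (-3 - 1*(-1)))*(3 + 9)) = (6 + 6*(-8))*((3 + (-3 - 1*(-1)))*(3 + 9)) = (6 - 48)*((3 + (-3 + 1))*12) = -42*(3 - 2)*12 = -42*12 = -504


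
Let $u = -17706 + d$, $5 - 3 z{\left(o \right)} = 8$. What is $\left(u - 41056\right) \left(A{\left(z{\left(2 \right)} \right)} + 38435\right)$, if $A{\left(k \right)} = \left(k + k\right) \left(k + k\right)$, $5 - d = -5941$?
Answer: $-2030194224$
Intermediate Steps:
$d = 5946$ ($d = 5 - -5941 = 5 + 5941 = 5946$)
$z{\left(o \right)} = -1$ ($z{\left(o \right)} = \frac{5}{3} - \frac{8}{3} = -1$)
$A{\left(k \right)} = 4 k^{2}$ ($A{\left(k \right)} = 2 k 2 k = 4 k^{2}$)
$u = -11760$ ($u = -17706 + 5946 = -11760$)
$\left(u - 41056\right) \left(A{\left(z{\left(2 \right)} \right)} + 38435\right) = \left(-11760 - 41056\right) \left(4 \left(-1\right)^{2} + 38435\right) = - 52816 \left(4 \cdot 1 + 38435\right) = - 52816 \left(4 + 38435\right) = \left(-52816\right) 38439 = -2030194224$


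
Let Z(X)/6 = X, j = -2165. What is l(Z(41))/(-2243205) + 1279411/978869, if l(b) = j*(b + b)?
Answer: 260843522245/146386922343 ≈ 1.7819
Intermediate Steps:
Z(X) = 6*X
l(b) = -4330*b (l(b) = -2165*(b + b) = -4330*b)
l(Z(41))/(-2243205) + 1279411/978869 = -25980*41/(-2243205) + 1279411/978869 = -4330*246*(-1/2243205) + 1279411*(1/978869) = -1065180*(-1/2243205) + 1279411/978869 = 71012/149547 + 1279411/978869 = 260843522245/146386922343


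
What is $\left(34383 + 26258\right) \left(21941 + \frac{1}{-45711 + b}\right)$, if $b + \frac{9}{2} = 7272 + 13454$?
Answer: $\frac{66498267920917}{49979} \approx 1.3305 \cdot 10^{9}$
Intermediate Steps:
$b = \frac{41443}{2}$ ($b = - \frac{9}{2} + \left(7272 + 13454\right) = - \frac{9}{2} + 20726 = \frac{41443}{2} \approx 20722.0$)
$\left(34383 + 26258\right) \left(21941 + \frac{1}{-45711 + b}\right) = \left(34383 + 26258\right) \left(21941 + \frac{1}{-45711 + \frac{41443}{2}}\right) = 60641 \left(21941 + \frac{1}{- \frac{49979}{2}}\right) = 60641 \left(21941 - \frac{2}{49979}\right) = 60641 \cdot \frac{1096589237}{49979} = \frac{66498267920917}{49979}$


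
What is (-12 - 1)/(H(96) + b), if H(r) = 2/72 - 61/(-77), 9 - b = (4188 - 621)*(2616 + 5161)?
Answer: 36036/76896802327 ≈ 4.6863e-7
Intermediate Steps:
b = -27740550 (b = 9 - (4188 - 621)*(2616 + 5161) = 9 - 3567*7777 = 9 - 1*27740559 = 9 - 27740559 = -27740550)
H(r) = 2273/2772 (H(r) = 2*(1/72) - 61*(-1/77) = 1/36 + 61/77 = 2273/2772)
(-12 - 1)/(H(96) + b) = (-12 - 1)/(2273/2772 - 27740550) = -13/(-76896802327/2772) = -2772/76896802327*(-13) = 36036/76896802327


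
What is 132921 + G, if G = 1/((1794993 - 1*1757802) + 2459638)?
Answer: 331881007510/2496829 ≈ 1.3292e+5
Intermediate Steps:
G = 1/2496829 (G = 1/((1794993 - 1757802) + 2459638) = 1/(37191 + 2459638) = 1/2496829 ≈ 4.0051e-7)
132921 + G = 132921 + 1/2496829 = 331881007510/2496829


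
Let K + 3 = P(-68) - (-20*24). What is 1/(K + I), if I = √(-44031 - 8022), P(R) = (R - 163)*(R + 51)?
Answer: 1468/6482423 - I*√52053/19447269 ≈ 0.00022646 - 1.1732e-5*I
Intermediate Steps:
P(R) = (-163 + R)*(51 + R)
K = 4404 (K = -3 + ((-8313 + (-68)² - 112*(-68)) - (-20*24)) = -3 + ((-8313 + 4624 + 7616) - (-480)) = -3 + (3927 - 1*(-480)) = -3 + (3927 + 480) = -3 + 4407 = 4404)
I = I*√52053 (I = √(-52053) = I*√52053 ≈ 228.15*I)
1/(K + I) = 1/(4404 + I*√52053)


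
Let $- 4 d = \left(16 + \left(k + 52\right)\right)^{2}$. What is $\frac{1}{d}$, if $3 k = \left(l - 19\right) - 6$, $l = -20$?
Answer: $- \frac{4}{2809} \approx -0.001424$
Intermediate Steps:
$k = -15$ ($k = \frac{\left(-20 - 19\right) - 6}{3} = \frac{-39 - 6}{3} = \frac{1}{3} \left(-45\right) = -15$)
$d = - \frac{2809}{4}$ ($d = - \frac{\left(16 + \left(-15 + 52\right)\right)^{2}}{4} = - \frac{\left(16 + 37\right)^{2}}{4} = - \frac{53^{2}}{4} = \left(- \frac{1}{4}\right) 2809 = - \frac{2809}{4} \approx -702.25$)
$\frac{1}{d} = \frac{1}{- \frac{2809}{4}} = - \frac{4}{2809}$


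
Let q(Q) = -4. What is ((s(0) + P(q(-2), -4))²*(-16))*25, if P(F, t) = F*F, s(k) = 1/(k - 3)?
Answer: -883600/9 ≈ -98178.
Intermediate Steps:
s(k) = 1/(-3 + k)
P(F, t) = F²
((s(0) + P(q(-2), -4))²*(-16))*25 = ((1/(-3 + 0) + (-4)²)²*(-16))*25 = ((1/(-3) + 16)²*(-16))*25 = ((-⅓ + 16)²*(-16))*25 = ((47/3)²*(-16))*25 = ((2209/9)*(-16))*25 = -35344/9*25 = -883600/9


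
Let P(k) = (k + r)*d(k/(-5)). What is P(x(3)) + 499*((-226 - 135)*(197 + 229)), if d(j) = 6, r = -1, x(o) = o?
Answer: -76739202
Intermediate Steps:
P(k) = -6 + 6*k (P(k) = (k - 1)*6 = (-1 + k)*6 = -6 + 6*k)
P(x(3)) + 499*((-226 - 135)*(197 + 229)) = (-6 + 6*3) + 499*((-226 - 135)*(197 + 229)) = (-6 + 18) + 499*(-361*426) = 12 + 499*(-153786) = 12 - 76739214 = -76739202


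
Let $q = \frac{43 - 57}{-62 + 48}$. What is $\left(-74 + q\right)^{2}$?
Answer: $5329$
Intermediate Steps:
$q = 1$ ($q = - \frac{14}{-14} = \left(-14\right) \left(- \frac{1}{14}\right) = 1$)
$\left(-74 + q\right)^{2} = \left(-74 + 1\right)^{2} = \left(-73\right)^{2} = 5329$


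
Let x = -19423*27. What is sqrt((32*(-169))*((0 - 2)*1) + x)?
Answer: I*sqrt(513605) ≈ 716.66*I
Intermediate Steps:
x = -524421
sqrt((32*(-169))*((0 - 2)*1) + x) = sqrt((32*(-169))*((0 - 2)*1) - 524421) = sqrt(-(-10816) - 524421) = sqrt(-5408*(-2) - 524421) = sqrt(10816 - 524421) = sqrt(-513605) = I*sqrt(513605)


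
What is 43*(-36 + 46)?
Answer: 430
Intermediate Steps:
43*(-36 + 46) = 43*10 = 430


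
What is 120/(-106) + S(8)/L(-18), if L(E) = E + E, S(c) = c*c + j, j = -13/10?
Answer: -18277/6360 ≈ -2.8737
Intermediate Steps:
j = -13/10 (j = -13*⅒ = -13/10 ≈ -1.3000)
S(c) = -13/10 + c² (S(c) = c*c - 13/10 = c² - 13/10 = -13/10 + c²)
L(E) = 2*E
120/(-106) + S(8)/L(-18) = 120/(-106) + (-13/10 + 8²)/((2*(-18))) = 120*(-1/106) + (-13/10 + 64)/(-36) = -60/53 + (627/10)*(-1/36) = -60/53 - 209/120 = -18277/6360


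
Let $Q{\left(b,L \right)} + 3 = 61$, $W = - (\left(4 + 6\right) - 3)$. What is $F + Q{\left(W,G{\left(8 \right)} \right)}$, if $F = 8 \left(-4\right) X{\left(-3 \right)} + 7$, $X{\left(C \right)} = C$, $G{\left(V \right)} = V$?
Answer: $161$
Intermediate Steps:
$W = -7$ ($W = - (10 - 3) = \left(-1\right) 7 = -7$)
$Q{\left(b,L \right)} = 58$ ($Q{\left(b,L \right)} = -3 + 61 = 58$)
$F = 103$ ($F = 8 \left(-4\right) \left(-3\right) + 7 = \left(-32\right) \left(-3\right) + 7 = 96 + 7 = 103$)
$F + Q{\left(W,G{\left(8 \right)} \right)} = 103 + 58 = 161$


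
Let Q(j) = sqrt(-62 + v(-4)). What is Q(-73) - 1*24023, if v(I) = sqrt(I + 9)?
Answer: -24023 + I*sqrt(62 - sqrt(5)) ≈ -24023.0 + 7.7307*I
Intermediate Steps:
v(I) = sqrt(9 + I)
Q(j) = sqrt(-62 + sqrt(5)) (Q(j) = sqrt(-62 + sqrt(9 - 4)) = sqrt(-62 + sqrt(5)))
Q(-73) - 1*24023 = sqrt(-62 + sqrt(5)) - 1*24023 = sqrt(-62 + sqrt(5)) - 24023 = -24023 + sqrt(-62 + sqrt(5))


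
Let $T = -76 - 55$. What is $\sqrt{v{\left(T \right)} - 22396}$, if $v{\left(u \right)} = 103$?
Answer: $3 i \sqrt{2477} \approx 149.31 i$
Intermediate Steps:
$T = -131$ ($T = -76 - 55 = -131$)
$\sqrt{v{\left(T \right)} - 22396} = \sqrt{103 - 22396} = \sqrt{-22293} = 3 i \sqrt{2477}$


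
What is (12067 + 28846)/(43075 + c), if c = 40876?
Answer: 40913/83951 ≈ 0.48734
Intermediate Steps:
(12067 + 28846)/(43075 + c) = (12067 + 28846)/(43075 + 40876) = 40913/83951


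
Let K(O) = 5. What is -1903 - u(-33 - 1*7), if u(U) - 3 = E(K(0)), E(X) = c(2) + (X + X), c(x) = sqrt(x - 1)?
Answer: -1917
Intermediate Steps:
c(x) = sqrt(-1 + x)
E(X) = 1 + 2*X (E(X) = sqrt(-1 + 2) + (X + X) = sqrt(1) + 2*X = 1 + 2*X)
u(U) = 14 (u(U) = 3 + (1 + 2*5) = 3 + (1 + 10) = 3 + 11 = 14)
-1903 - u(-33 - 1*7) = -1903 - 1*14 = -1903 - 14 = -1917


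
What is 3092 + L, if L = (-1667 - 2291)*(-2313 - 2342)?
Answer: 18427582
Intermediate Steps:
L = 18424490 (L = -3958*(-4655) = 18424490)
3092 + L = 3092 + 18424490 = 18427582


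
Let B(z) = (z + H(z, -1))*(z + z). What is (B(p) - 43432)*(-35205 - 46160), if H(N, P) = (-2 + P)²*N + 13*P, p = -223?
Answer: -77861911290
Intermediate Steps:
H(N, P) = 13*P + N*(-2 + P)² (H(N, P) = N*(-2 + P)² + 13*P = 13*P + N*(-2 + P)²)
B(z) = 2*z*(-13 + 10*z) (B(z) = (z + (13*(-1) + z*(-2 - 1)²))*(z + z) = (z + (-13 + z*(-3)²))*(2*z) = (z + (-13 + z*9))*(2*z) = (z + (-13 + 9*z))*(2*z) = (-13 + 10*z)*(2*z) = 2*z*(-13 + 10*z))
(B(p) - 43432)*(-35205 - 46160) = (2*(-223)*(-13 + 10*(-223)) - 43432)*(-35205 - 46160) = (2*(-223)*(-13 - 2230) - 43432)*(-81365) = (2*(-223)*(-2243) - 43432)*(-81365) = (1000378 - 43432)*(-81365) = 956946*(-81365) = -77861911290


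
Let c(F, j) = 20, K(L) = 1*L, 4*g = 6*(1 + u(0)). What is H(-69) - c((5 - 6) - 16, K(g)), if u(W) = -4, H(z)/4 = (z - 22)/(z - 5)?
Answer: -558/37 ≈ -15.081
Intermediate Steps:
H(z) = 4*(-22 + z)/(-5 + z) (H(z) = 4*((z - 22)/(z - 5)) = 4*((-22 + z)/(-5 + z)) = 4*(-22 + z)/(-5 + z))
g = -9/2 (g = (6*(1 - 4))/4 = (6*(-3))/4 = (¼)*(-18) = -9/2 ≈ -4.5000)
K(L) = L
H(-69) - c((5 - 6) - 16, K(g)) = 4*(-22 - 69)/(-5 - 69) - 1*20 = 4*(-91)/(-74) - 20 = 4*(-1/74)*(-91) - 20 = 182/37 - 20 = -558/37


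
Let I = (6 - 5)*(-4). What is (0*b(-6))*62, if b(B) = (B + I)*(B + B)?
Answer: 0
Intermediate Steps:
I = -4 (I = 1*(-4) = -4)
b(B) = 2*B*(-4 + B) (b(B) = (B - 4)*(B + B) = (-4 + B)*(2*B) = 2*B*(-4 + B))
(0*b(-6))*62 = (0*(2*(-6)*(-4 - 6)))*62 = (0*(2*(-6)*(-10)))*62 = (0*120)*62 = 0*62 = 0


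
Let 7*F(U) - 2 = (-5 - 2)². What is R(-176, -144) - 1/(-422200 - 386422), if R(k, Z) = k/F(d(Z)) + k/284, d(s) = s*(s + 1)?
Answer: -4267431043/172236486 ≈ -24.777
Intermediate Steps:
d(s) = s*(1 + s)
F(U) = 51/7 (F(U) = 2/7 + (-5 - 2)²/7 = 2/7 + (⅐)*(-7)² = 2/7 + (⅐)*49 = 2/7 + 7 = 51/7)
R(k, Z) = 2039*k/14484 (R(k, Z) = k/(51/7) + k/284 = k*(7/51) + k*(1/284) = 7*k/51 + k/284 = 2039*k/14484)
R(-176, -144) - 1/(-422200 - 386422) = (2039/14484)*(-176) - 1/(-422200 - 386422) = -89716/3621 - 1/(-808622) = -89716/3621 - 1*(-1/808622) = -89716/3621 + 1/808622 = -4267431043/172236486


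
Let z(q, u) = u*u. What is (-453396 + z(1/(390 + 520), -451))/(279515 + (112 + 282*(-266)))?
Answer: -49999/40923 ≈ -1.2218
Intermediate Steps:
z(q, u) = u²
(-453396 + z(1/(390 + 520), -451))/(279515 + (112 + 282*(-266))) = (-453396 + (-451)²)/(279515 + (112 + 282*(-266))) = (-453396 + 203401)/(279515 + (112 - 75012)) = -249995/(279515 - 74900) = -249995/204615 = -249995*1/204615 = -49999/40923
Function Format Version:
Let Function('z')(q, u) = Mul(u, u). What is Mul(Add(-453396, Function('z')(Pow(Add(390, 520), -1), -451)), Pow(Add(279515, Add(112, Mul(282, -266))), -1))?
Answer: Rational(-49999, 40923) ≈ -1.2218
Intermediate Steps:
Function('z')(q, u) = Pow(u, 2)
Mul(Add(-453396, Function('z')(Pow(Add(390, 520), -1), -451)), Pow(Add(279515, Add(112, Mul(282, -266))), -1)) = Mul(Add(-453396, Pow(-451, 2)), Pow(Add(279515, Add(112, Mul(282, -266))), -1)) = Mul(Add(-453396, 203401), Pow(Add(279515, Add(112, -75012)), -1)) = Mul(-249995, Pow(Add(279515, -74900), -1)) = Mul(-249995, Pow(204615, -1)) = Mul(-249995, Rational(1, 204615)) = Rational(-49999, 40923)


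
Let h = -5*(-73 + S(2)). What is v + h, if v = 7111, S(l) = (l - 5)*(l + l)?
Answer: 7536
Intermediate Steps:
S(l) = 2*l*(-5 + l) (S(l) = (-5 + l)*(2*l) = 2*l*(-5 + l))
h = 425 (h = -5*(-73 + 2*2*(-5 + 2)) = -5*(-73 + 2*2*(-3)) = -5*(-73 - 12) = -5*(-85) = 425)
v + h = 7111 + 425 = 7536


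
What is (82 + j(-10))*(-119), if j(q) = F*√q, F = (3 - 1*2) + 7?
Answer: -9758 - 952*I*√10 ≈ -9758.0 - 3010.5*I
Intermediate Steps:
F = 8 (F = (3 - 2) + 7 = 1 + 7 = 8)
j(q) = 8*√q
(82 + j(-10))*(-119) = (82 + 8*√(-10))*(-119) = (82 + 8*(I*√10))*(-119) = (82 + 8*I*√10)*(-119) = -9758 - 952*I*√10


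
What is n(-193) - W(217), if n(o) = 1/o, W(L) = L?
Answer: -41882/193 ≈ -217.01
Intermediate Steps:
n(-193) - W(217) = 1/(-193) - 1*217 = -1/193 - 217 = -41882/193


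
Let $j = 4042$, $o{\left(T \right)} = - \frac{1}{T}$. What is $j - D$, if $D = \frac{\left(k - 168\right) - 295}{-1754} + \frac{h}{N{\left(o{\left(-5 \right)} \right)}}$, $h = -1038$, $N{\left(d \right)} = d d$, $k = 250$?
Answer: $\frac{52605755}{1754} \approx 29992.0$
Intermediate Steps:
$N{\left(d \right)} = d^{2}$
$D = - \frac{45516087}{1754}$ ($D = \frac{\left(250 - 168\right) - 295}{-1754} - \frac{1038}{\left(- \frac{1}{-5}\right)^{2}} = \left(82 - 295\right) \left(- \frac{1}{1754}\right) - \frac{1038}{\left(\left(-1\right) \left(- \frac{1}{5}\right)\right)^{2}} = \left(-213\right) \left(- \frac{1}{1754}\right) - \frac{1038}{\left(\frac{1}{5}\right)^{2}} = \frac{213}{1754} - 1038 \frac{1}{\frac{1}{25}} = \frac{213}{1754} - 25950 = - \frac{45516087}{1754} \approx -25950.0$)
$j - D = 4042 - - \frac{45516087}{1754} = 4042 + \frac{45516087}{1754} = \frac{52605755}{1754}$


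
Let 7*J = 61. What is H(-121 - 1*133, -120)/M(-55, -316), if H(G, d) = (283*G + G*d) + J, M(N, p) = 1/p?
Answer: 91561948/7 ≈ 1.3080e+7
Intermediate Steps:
J = 61/7 (J = (⅐)*61 = 61/7 ≈ 8.7143)
H(G, d) = 61/7 + 283*G + G*d (H(G, d) = (283*G + G*d) + 61/7 = 61/7 + 283*G + G*d)
H(-121 - 1*133, -120)/M(-55, -316) = (61/7 + 283*(-121 - 1*133) + (-121 - 1*133)*(-120))/(1/(-316)) = (61/7 + 283*(-121 - 133) + (-121 - 133)*(-120))/(-1/316) = (61/7 + 283*(-254) - 254*(-120))*(-316) = (61/7 - 71882 + 30480)*(-316) = -289753/7*(-316) = 91561948/7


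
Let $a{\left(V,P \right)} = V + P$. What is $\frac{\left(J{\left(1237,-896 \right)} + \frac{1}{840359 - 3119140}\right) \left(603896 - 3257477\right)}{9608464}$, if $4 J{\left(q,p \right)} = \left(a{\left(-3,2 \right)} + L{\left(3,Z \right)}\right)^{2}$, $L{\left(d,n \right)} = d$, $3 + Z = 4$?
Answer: $- \frac{1511731827795}{5473896300596} \approx -0.27617$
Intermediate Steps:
$a{\left(V,P \right)} = P + V$
$Z = 1$ ($Z = -3 + 4 = 1$)
$J{\left(q,p \right)} = 1$ ($J{\left(q,p \right)} = \frac{\left(\left(2 - 3\right) + 3\right)^{2}}{4} = \frac{\left(-1 + 3\right)^{2}}{4} = \frac{2^{2}}{4} = \frac{1}{4} \cdot 4 = 1$)
$\frac{\left(J{\left(1237,-896 \right)} + \frac{1}{840359 - 3119140}\right) \left(603896 - 3257477\right)}{9608464} = \frac{\left(1 + \frac{1}{840359 - 3119140}\right) \left(603896 - 3257477\right)}{9608464} = \left(1 + \frac{1}{-2278781}\right) \left(-2653581\right) \frac{1}{9608464} = \left(1 - \frac{1}{2278781}\right) \left(-2653581\right) \frac{1}{9608464} = \frac{2278780}{2278781} \left(-2653581\right) \frac{1}{9608464} = \left(- \frac{6046927311180}{2278781}\right) \frac{1}{9608464} = - \frac{1511731827795}{5473896300596}$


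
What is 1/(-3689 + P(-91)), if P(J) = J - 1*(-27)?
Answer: -1/3753 ≈ -0.00026645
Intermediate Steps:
P(J) = 27 + J (P(J) = J + 27 = 27 + J)
1/(-3689 + P(-91)) = 1/(-3689 + (27 - 91)) = 1/(-3689 - 64) = 1/(-3753) = -1/3753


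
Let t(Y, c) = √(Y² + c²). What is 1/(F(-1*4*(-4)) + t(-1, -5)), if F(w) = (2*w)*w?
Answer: 256/131059 - √26/262118 ≈ 0.0019339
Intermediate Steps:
F(w) = 2*w²
1/(F(-1*4*(-4)) + t(-1, -5)) = 1/(2*(-1*4*(-4))² + √((-1)² + (-5)²)) = 1/(2*(-4*(-4))² + √(1 + 25)) = 1/(2*16² + √26) = 1/(2*256 + √26) = 1/(512 + √26)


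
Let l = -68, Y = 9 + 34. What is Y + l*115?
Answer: -7777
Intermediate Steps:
Y = 43
Y + l*115 = 43 - 68*115 = 43 - 7820 = -7777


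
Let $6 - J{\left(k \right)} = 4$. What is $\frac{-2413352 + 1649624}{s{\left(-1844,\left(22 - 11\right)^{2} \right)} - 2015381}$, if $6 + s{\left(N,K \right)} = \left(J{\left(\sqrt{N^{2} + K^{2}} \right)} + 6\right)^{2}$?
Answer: $\frac{763728}{2015323} \approx 0.37896$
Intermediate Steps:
$J{\left(k \right)} = 2$ ($J{\left(k \right)} = 6 - 4 = 2$)
$s{\left(N,K \right)} = 58$ ($s{\left(N,K \right)} = -6 + \left(2 + 6\right)^{2} = -6 + 8^{2} = -6 + 64 = 58$)
$\frac{-2413352 + 1649624}{s{\left(-1844,\left(22 - 11\right)^{2} \right)} - 2015381} = \frac{-2413352 + 1649624}{58 - 2015381} = - \frac{763728}{-2015323} = \left(-763728\right) \left(- \frac{1}{2015323}\right) = \frac{763728}{2015323}$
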